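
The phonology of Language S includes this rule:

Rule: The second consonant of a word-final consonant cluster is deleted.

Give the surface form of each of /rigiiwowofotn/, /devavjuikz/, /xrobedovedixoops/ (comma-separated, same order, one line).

rigiiwowofot, devavjuik, xrobedovedixoop

/rigiiwowofotn/: /n/ is the second consonant of a word-final cluster /tn/, so it deletes. → [rigiiwowofot].
/devavjuikz/: /z/ is the second consonant of a word-final cluster /kz/, so it deletes. → [devavjuik].
/xrobedovedixoops/: /s/ is the second consonant of a word-final cluster /ps/, so it deletes. → [xrobedovedixoop].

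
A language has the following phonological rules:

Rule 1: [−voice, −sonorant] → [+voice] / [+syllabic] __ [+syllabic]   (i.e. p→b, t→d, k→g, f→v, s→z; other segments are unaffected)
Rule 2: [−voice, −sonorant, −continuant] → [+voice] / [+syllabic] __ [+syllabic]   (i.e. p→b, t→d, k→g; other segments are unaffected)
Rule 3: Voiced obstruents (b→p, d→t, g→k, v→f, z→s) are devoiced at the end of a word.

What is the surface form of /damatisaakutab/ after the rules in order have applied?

Rule 1 (intervocalic voicing): /t/ is a voiceless obstruent between vowels /a/ and /i/, so it voices to [d]. /s/ is a voiceless obstruent between vowels /i/ and /a/, so it voices to [z]. /k/ is a voiceless obstruent between vowels /a/ and /u/, so it voices to [g]. /t/ is a voiceless obstruent between vowels /u/ and /a/, so it voices to [d]. /damatisaakutab/ → damadizaagudab.
Rule 2 (intervocalic voicing): no segment meets the environment; /damadizaagudab/ is unchanged.
Rule 3 (final devoicing): /b/ is a voiced obstruent in word-final position, so it devoices to [p]. /damadizaagudab/ → damadizaagudap.

damadizaagudap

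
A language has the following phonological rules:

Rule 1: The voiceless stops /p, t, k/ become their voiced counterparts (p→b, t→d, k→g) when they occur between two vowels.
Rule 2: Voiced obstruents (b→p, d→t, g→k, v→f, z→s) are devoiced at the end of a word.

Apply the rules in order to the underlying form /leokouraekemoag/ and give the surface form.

leogouraegemoak

Rule 1 (intervocalic voicing): /k/ is a voiceless stop between vowels /o/ and /o/, so it voices to [g]. /k/ is a voiceless stop between vowels /e/ and /e/, so it voices to [g]. /leokouraekemoag/ → leogouraegemoag.
Rule 2 (final devoicing): /g/ is a voiced obstruent in word-final position, so it devoices to [k]. /leogouraegemoag/ → leogouraegemoak.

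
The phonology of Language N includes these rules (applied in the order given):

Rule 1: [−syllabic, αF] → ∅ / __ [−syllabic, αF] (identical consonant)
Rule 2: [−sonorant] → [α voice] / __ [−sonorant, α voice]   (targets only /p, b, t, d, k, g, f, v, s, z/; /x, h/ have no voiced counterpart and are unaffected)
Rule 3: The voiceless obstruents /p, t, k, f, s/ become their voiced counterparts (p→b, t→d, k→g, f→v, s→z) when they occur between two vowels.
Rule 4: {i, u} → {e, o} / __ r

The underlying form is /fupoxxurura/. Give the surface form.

Rule 1 (degemination): /xx/ is a geminate; the first /x/ deletes. /fupoxxurura/ → fupoxurura.
Rule 2 (regressive voicing assimilation): no segment meets the environment; /fupoxurura/ is unchanged.
Rule 3 (intervocalic voicing): /p/ is a voiceless obstruent between vowels /u/ and /o/, so it voices to [b]. /fupoxurura/ → fuboxurura.
Rule 4 (pre-rhotic lowering): /u/ is a high vowel immediately before /r/, so it lowers to [o]. /u/ is a high vowel immediately before /r/, so it lowers to [o]. /fuboxurura/ → fuboxorora.

fuboxorora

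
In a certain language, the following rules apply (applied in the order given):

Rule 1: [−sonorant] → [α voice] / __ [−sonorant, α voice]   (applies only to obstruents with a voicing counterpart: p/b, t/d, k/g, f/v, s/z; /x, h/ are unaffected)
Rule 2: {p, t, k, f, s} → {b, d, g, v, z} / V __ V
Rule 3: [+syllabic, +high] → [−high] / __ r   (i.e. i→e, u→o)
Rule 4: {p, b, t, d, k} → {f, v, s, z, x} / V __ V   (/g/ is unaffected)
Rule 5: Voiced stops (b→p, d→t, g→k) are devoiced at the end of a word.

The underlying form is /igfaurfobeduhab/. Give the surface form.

Rule 1 (regressive voicing assimilation): /g/ precedes the voiceless obstruent /f/, so it devoices to [k] by assimilation. /igfaurfobeduhab/ → ikfaurfobeduhab.
Rule 2 (intervocalic voicing): no segment meets the environment; /ikfaurfobeduhab/ is unchanged.
Rule 3 (pre-rhotic lowering): /u/ is a high vowel immediately before /r/, so it lowers to [o]. /ikfaurfobeduhab/ → ikfaorfobeduhab.
Rule 4 (intervocalic spirantization): /b/ is a stop between vowels /o/ and /e/, so it spirantizes to the fricative [v]. /d/ is a stop between vowels /e/ and /u/, so it spirantizes to the fricative [z]. /ikfaorfobeduhab/ → ikfaorfovezuhab.
Rule 5 (final devoicing): /b/ is a voiced stop in word-final position, so it devoices to [p]. /ikfaorfovezuhab/ → ikfaorfovezuhap.

ikfaorfovezuhap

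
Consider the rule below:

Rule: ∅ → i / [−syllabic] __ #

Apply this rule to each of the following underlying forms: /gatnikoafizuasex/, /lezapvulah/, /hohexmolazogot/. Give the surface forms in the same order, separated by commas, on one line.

/gatnikoafizuasex/: the form ends in the consonant /x/, so [i] is inserted word-finally. → [gatnikoafizuasexi].
/lezapvulah/: the form ends in the consonant /h/, so [i] is inserted word-finally. → [lezapvulahi].
/hohexmolazogot/: the form ends in the consonant /t/, so [i] is inserted word-finally. → [hohexmolazogoti].

gatnikoafizuasexi, lezapvulahi, hohexmolazogoti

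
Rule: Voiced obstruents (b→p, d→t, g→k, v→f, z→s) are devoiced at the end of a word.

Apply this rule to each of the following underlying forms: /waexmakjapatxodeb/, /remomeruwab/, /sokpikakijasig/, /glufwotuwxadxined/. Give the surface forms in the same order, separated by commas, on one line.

waexmakjapatxodep, remomeruwap, sokpikakijasik, glufwotuwxadxinet

/waexmakjapatxodeb/: /b/ is a voiced obstruent in word-final position, so it devoices to [p]. → [waexmakjapatxodep].
/remomeruwab/: /b/ is a voiced obstruent in word-final position, so it devoices to [p]. → [remomeruwap].
/sokpikakijasig/: /g/ is a voiced obstruent in word-final position, so it devoices to [k]. → [sokpikakijasik].
/glufwotuwxadxined/: /d/ is a voiced obstruent in word-final position, so it devoices to [t]. → [glufwotuwxadxinet].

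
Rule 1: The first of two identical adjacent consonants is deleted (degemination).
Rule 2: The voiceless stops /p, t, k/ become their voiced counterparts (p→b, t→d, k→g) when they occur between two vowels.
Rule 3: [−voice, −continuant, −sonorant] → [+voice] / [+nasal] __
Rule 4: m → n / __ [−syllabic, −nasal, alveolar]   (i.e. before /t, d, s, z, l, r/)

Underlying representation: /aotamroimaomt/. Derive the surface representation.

Rule 1 (degemination): no segment meets the environment; /aotamroimaomt/ is unchanged.
Rule 2 (intervocalic voicing): /t/ is a voiceless stop between vowels /o/ and /a/, so it voices to [d]. /aotamroimaomt/ → aodamroimaomt.
Rule 3 (post-nasal voicing): /t/ is a voiceless stop immediately after the nasal /m/, so it voices to [d]. /aodamroimaomt/ → aodamroimaomd.
Rule 4 (nasal place assimilation): /m/ precedes the alveolar consonant /r/, so it assimilates in place to [n]. /m/ precedes the alveolar consonant /d/, so it assimilates in place to [n]. /aodamroimaomd/ → aodanroimaond.

aodanroimaond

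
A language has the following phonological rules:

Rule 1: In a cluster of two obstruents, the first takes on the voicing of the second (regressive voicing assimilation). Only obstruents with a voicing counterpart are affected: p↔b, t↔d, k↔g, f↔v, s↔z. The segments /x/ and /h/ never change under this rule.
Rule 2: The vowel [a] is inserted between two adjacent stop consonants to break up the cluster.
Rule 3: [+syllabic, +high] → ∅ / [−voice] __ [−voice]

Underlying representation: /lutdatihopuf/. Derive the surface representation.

ludadathopf

Rule 1 (regressive voicing assimilation): /t/ precedes the voiced obstruent /d/, so it voices to [d] by assimilation. /lutdatihopuf/ → luddatihopuf.
Rule 2 (stop-cluster a-epenthesis): /d/ and /d/ form a stop–stop cluster, so [a] is inserted between them. /luddatihopuf/ → ludadatihopuf.
Rule 3 (high vowel syncope): /i/ is a high vowel flanked by voiceless consonants /t/ and /h/, so it deletes. /u/ is a high vowel flanked by voiceless consonants /p/ and /f/, so it deletes. /ludadatihopuf/ → ludadathopf.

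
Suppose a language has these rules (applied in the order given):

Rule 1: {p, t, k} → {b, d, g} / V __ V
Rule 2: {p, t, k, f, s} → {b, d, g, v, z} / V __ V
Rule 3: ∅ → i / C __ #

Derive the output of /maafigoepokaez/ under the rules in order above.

Rule 1 (intervocalic voicing): /p/ is a voiceless stop between vowels /e/ and /o/, so it voices to [b]. /k/ is a voiceless stop between vowels /o/ and /a/, so it voices to [g]. /maafigoepokaez/ → maafigoebogaez.
Rule 2 (intervocalic voicing): /f/ is a voiceless obstruent between vowels /a/ and /i/, so it voices to [v]. /maafigoebogaez/ → maavigoebogaez.
Rule 3 (final i-epenthesis): the form ends in the consonant /z/, so [i] is inserted word-finally. /maavigoebogaez/ → maavigoebogaezi.

maavigoebogaezi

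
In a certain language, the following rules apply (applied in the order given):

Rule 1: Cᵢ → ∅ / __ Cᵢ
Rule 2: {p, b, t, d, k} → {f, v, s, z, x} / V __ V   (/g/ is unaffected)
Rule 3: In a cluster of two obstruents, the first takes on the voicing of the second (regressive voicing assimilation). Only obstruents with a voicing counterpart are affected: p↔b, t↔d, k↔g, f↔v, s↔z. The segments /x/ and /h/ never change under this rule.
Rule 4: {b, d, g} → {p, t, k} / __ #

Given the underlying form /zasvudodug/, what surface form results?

Rule 1 (degemination): no segment meets the environment; /zasvudodug/ is unchanged.
Rule 2 (intervocalic spirantization): /d/ is a stop between vowels /u/ and /o/, so it spirantizes to the fricative [z]. /d/ is a stop between vowels /o/ and /u/, so it spirantizes to the fricative [z]. /zasvudodug/ → zasvuzozug.
Rule 3 (regressive voicing assimilation): /s/ precedes the voiced obstruent /v/, so it voices to [z] by assimilation. /zasvuzozug/ → zazvuzozug.
Rule 4 (final devoicing): /g/ is a voiced stop in word-final position, so it devoices to [k]. /zazvuzozug/ → zazvuzozuk.

zazvuzozuk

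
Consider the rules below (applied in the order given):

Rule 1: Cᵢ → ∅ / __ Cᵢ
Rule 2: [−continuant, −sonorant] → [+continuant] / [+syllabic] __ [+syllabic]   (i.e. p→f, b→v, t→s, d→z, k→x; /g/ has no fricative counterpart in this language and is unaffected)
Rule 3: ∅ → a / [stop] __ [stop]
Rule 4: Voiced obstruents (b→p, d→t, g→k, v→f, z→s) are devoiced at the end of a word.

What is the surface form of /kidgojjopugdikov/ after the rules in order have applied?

kidagojofugadixof

Rule 1 (degemination): /jj/ is a geminate; the first /j/ deletes. /kidgojjopugdikov/ → kidgojopugdikov.
Rule 2 (intervocalic spirantization): /p/ is a stop between vowels /o/ and /u/, so it spirantizes to the fricative [f]. /k/ is a stop between vowels /i/ and /o/, so it spirantizes to the fricative [x]. /kidgojopugdikov/ → kidgojofugdixov.
Rule 3 (stop-cluster a-epenthesis): /d/ and /g/ form a stop–stop cluster, so [a] is inserted between them. /g/ and /d/ form a stop–stop cluster, so [a] is inserted between them. /kidgojofugdixov/ → kidagojofugadixov.
Rule 4 (final devoicing): /v/ is a voiced obstruent in word-final position, so it devoices to [f]. /kidagojofugadixov/ → kidagojofugadixof.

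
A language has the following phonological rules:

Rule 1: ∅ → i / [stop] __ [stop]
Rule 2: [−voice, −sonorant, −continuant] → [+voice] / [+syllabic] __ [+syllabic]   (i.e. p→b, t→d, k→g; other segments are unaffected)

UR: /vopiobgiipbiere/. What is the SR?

vobiobigiibibiere

Rule 1 (stop-cluster i-epenthesis): /b/ and /g/ form a stop–stop cluster, so [i] is inserted between them. /p/ and /b/ form a stop–stop cluster, so [i] is inserted between them. /vopiobgiipbiere/ → vopiobigiipibiere.
Rule 2 (intervocalic voicing): /p/ is a voiceless stop between vowels /o/ and /i/, so it voices to [b]. /p/ is a voiceless stop between vowels /i/ and /i/, so it voices to [b]. /vopiobigiipibiere/ → vobiobigiibibiere.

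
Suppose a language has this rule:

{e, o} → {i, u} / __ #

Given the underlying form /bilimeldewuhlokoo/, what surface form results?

bilimeldewuhlokou

/o/ is a mid vowel in word-final position, so it raises to [u].
Surface form: [bilimeldewuhlokou].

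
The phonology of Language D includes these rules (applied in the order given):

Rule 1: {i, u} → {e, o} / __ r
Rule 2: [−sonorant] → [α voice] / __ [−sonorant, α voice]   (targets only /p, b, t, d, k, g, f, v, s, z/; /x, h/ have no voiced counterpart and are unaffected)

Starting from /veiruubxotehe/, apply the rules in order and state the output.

veeruupxotehe

Rule 1 (pre-rhotic lowering): /i/ is a high vowel immediately before /r/, so it lowers to [e]. /veiruubxotehe/ → veeruubxotehe.
Rule 2 (regressive voicing assimilation): /b/ precedes the voiceless obstruent /x/, so it devoices to [p] by assimilation. /veeruubxotehe/ → veeruupxotehe.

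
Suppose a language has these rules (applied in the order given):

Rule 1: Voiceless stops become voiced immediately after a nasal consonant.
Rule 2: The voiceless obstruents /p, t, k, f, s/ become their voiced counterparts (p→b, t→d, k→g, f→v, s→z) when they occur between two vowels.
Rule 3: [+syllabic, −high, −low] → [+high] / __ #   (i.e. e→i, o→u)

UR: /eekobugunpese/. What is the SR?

eegobugunbezi

Rule 1 (post-nasal voicing): /p/ is a voiceless stop immediately after the nasal /n/, so it voices to [b]. /eekobugunpese/ → eekobugunbese.
Rule 2 (intervocalic voicing): /k/ is a voiceless obstruent between vowels /e/ and /o/, so it voices to [g]. /s/ is a voiceless obstruent between vowels /e/ and /e/, so it voices to [z]. /eekobugunbese/ → eegobugunbeze.
Rule 3 (final vowel raising): /e/ is a mid vowel in word-final position, so it raises to [i]. /eegobugunbeze/ → eegobugunbezi.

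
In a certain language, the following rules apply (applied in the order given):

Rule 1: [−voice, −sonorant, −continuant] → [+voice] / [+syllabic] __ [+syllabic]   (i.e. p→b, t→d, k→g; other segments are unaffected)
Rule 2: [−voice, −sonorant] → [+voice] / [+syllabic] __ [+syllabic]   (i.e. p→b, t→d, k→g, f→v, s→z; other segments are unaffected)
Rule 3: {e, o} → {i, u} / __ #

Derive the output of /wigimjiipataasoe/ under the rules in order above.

Rule 1 (intervocalic voicing): /p/ is a voiceless stop between vowels /i/ and /a/, so it voices to [b]. /t/ is a voiceless stop between vowels /a/ and /a/, so it voices to [d]. /wigimjiipataasoe/ → wigimjiibadaasoe.
Rule 2 (intervocalic voicing): /s/ is a voiceless obstruent between vowels /a/ and /o/, so it voices to [z]. /wigimjiibadaasoe/ → wigimjiibadaazoe.
Rule 3 (final vowel raising): /e/ is a mid vowel in word-final position, so it raises to [i]. /wigimjiibadaazoe/ → wigimjiibadaazoi.

wigimjiibadaazoi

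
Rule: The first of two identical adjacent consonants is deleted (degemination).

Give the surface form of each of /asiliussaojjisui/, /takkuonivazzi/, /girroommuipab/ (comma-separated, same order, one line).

asiliusaojisui, takuonivazi, giroomuipab

/asiliussaojjisui/: /ss/ is a geminate; the first /s/ deletes. /jj/ is a geminate; the first /j/ deletes. → [asiliusaojisui].
/takkuonivazzi/: /kk/ is a geminate; the first /k/ deletes. /zz/ is a geminate; the first /z/ deletes. → [takuonivazi].
/girroommuipab/: /rr/ is a geminate; the first /r/ deletes. /mm/ is a geminate; the first /m/ deletes. → [giroomuipab].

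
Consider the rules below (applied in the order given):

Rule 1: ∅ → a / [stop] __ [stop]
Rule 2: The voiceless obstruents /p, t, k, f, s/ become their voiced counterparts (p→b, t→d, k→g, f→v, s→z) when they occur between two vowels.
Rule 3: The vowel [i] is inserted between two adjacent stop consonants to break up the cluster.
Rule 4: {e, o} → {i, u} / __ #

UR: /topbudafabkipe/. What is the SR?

Rule 1 (stop-cluster a-epenthesis): /p/ and /b/ form a stop–stop cluster, so [a] is inserted between them. /b/ and /k/ form a stop–stop cluster, so [a] is inserted between them. /topbudafabkipe/ → topabudafabakipe.
Rule 2 (intervocalic voicing): /p/ is a voiceless obstruent between vowels /o/ and /a/, so it voices to [b]. /f/ is a voiceless obstruent between vowels /a/ and /a/, so it voices to [v]. /k/ is a voiceless obstruent between vowels /a/ and /i/, so it voices to [g]. /p/ is a voiceless obstruent between vowels /i/ and /e/, so it voices to [b]. /topabudafabakipe/ → tobabudavabagibe.
Rule 3 (stop-cluster i-epenthesis): no segment meets the environment; /tobabudavabagibe/ is unchanged.
Rule 4 (final vowel raising): /e/ is a mid vowel in word-final position, so it raises to [i]. /tobabudavabagibe/ → tobabudavabagibi.

tobabudavabagibi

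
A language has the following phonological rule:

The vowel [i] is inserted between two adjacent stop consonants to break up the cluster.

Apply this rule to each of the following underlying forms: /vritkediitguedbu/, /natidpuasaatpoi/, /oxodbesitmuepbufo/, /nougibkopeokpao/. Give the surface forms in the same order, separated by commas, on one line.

/vritkediitguedbu/: /t/ and /k/ form a stop–stop cluster, so [i] is inserted between them. /t/ and /g/ form a stop–stop cluster, so [i] is inserted between them. /d/ and /b/ form a stop–stop cluster, so [i] is inserted between them. → [vritikediitiguedibu].
/natidpuasaatpoi/: /d/ and /p/ form a stop–stop cluster, so [i] is inserted between them. /t/ and /p/ form a stop–stop cluster, so [i] is inserted between them. → [natidipuasaatipoi].
/oxodbesitmuepbufo/: /d/ and /b/ form a stop–stop cluster, so [i] is inserted between them. /p/ and /b/ form a stop–stop cluster, so [i] is inserted between them. → [oxodibesitmuepibufo].
/nougibkopeokpao/: /b/ and /k/ form a stop–stop cluster, so [i] is inserted between them. /k/ and /p/ form a stop–stop cluster, so [i] is inserted between them. → [nougibikopeokipao].

vritikediitiguedibu, natidipuasaatipoi, oxodibesitmuepibufo, nougibikopeokipao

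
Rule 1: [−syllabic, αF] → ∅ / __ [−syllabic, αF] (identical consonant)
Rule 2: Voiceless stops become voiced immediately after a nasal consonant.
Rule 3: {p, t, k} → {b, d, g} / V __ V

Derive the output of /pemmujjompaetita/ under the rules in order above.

pemujombaedida

Rule 1 (degemination): /mm/ is a geminate; the first /m/ deletes. /jj/ is a geminate; the first /j/ deletes. /pemmujjompaetita/ → pemujompaetita.
Rule 2 (post-nasal voicing): /p/ is a voiceless stop immediately after the nasal /m/, so it voices to [b]. /pemujompaetita/ → pemujombaetita.
Rule 3 (intervocalic voicing): /t/ is a voiceless stop between vowels /e/ and /i/, so it voices to [d]. /t/ is a voiceless stop between vowels /i/ and /a/, so it voices to [d]. /pemujombaetita/ → pemujombaedida.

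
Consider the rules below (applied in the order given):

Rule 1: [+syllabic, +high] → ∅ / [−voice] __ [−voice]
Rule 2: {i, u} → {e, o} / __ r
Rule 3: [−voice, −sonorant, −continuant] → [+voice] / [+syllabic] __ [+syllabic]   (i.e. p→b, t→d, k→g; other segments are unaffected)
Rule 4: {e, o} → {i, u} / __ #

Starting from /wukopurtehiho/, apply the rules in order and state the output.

wugobortehhu

Rule 1 (high vowel syncope): /i/ is a high vowel flanked by voiceless consonants /h/ and /h/, so it deletes. /wukopurtehiho/ → wukopurtehho.
Rule 2 (pre-rhotic lowering): /u/ is a high vowel immediately before /r/, so it lowers to [o]. /wukopurtehho/ → wukoportehho.
Rule 3 (intervocalic voicing): /k/ is a voiceless stop between vowels /u/ and /o/, so it voices to [g]. /p/ is a voiceless stop between vowels /o/ and /o/, so it voices to [b]. /wukoportehho/ → wugobortehho.
Rule 4 (final vowel raising): /o/ is a mid vowel in word-final position, so it raises to [u]. /wugobortehho/ → wugobortehhu.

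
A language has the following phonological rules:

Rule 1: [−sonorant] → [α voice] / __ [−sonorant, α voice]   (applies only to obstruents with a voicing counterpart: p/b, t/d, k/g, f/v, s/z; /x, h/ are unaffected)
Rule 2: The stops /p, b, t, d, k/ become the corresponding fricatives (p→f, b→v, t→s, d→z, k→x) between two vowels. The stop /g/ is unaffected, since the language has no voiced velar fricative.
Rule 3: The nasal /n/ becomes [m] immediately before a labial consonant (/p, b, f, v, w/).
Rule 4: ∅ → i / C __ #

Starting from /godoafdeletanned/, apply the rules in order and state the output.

gozoavdelesannedi

Rule 1 (regressive voicing assimilation): /f/ precedes the voiced obstruent /d/, so it voices to [v] by assimilation. /godoafdeletanned/ → godoavdeletanned.
Rule 2 (intervocalic spirantization): /d/ is a stop between vowels /o/ and /o/, so it spirantizes to the fricative [z]. /t/ is a stop between vowels /e/ and /a/, so it spirantizes to the fricative [s]. /godoavdeletanned/ → gozoavdelesanned.
Rule 3 (nasal place assimilation): no segment meets the environment; /gozoavdelesanned/ is unchanged.
Rule 4 (final i-epenthesis): the form ends in the consonant /d/, so [i] is inserted word-finally. /gozoavdelesanned/ → gozoavdelesannedi.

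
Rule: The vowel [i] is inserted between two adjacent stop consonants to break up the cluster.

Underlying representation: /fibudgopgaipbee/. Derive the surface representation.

fibudigopigaipibee

/d/ and /g/ form a stop–stop cluster, so [i] is inserted between them.
/p/ and /g/ form a stop–stop cluster, so [i] is inserted between them.
/p/ and /b/ form a stop–stop cluster, so [i] is inserted between them.
Surface form: [fibudigopigaipibee].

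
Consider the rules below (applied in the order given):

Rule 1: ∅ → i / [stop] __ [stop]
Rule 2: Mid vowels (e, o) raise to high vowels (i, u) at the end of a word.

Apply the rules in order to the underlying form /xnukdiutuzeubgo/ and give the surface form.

Rule 1 (stop-cluster i-epenthesis): /k/ and /d/ form a stop–stop cluster, so [i] is inserted between them. /b/ and /g/ form a stop–stop cluster, so [i] is inserted between them. /xnukdiutuzeubgo/ → xnukidiutuzeubigo.
Rule 2 (final vowel raising): /o/ is a mid vowel in word-final position, so it raises to [u]. /xnukidiutuzeubigo/ → xnukidiutuzeubigu.

xnukidiutuzeubigu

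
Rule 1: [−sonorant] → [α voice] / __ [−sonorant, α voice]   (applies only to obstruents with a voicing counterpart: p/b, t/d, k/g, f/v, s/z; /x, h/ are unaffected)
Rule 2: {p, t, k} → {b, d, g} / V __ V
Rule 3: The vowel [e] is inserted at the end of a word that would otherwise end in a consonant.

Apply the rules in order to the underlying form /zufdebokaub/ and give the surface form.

Rule 1 (regressive voicing assimilation): /f/ precedes the voiced obstruent /d/, so it voices to [v] by assimilation. /zufdebokaub/ → zuvdebokaub.
Rule 2 (intervocalic voicing): /k/ is a voiceless stop between vowels /o/ and /a/, so it voices to [g]. /zuvdebokaub/ → zuvdebogaub.
Rule 3 (final e-epenthesis): the form ends in the consonant /b/, so [e] is inserted word-finally. /zuvdebogaub/ → zuvdebogaube.

zuvdebogaube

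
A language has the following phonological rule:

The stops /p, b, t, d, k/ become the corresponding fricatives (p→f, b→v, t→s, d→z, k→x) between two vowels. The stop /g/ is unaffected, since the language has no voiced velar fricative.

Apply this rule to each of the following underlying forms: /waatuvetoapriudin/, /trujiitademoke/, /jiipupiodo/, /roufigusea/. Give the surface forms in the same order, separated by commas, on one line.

/waatuvetoapriudin/: /t/ is a stop between vowels /a/ and /u/, so it spirantizes to the fricative [s]. /t/ is a stop between vowels /e/ and /o/, so it spirantizes to the fricative [s]. /d/ is a stop between vowels /u/ and /i/, so it spirantizes to the fricative [z]. → [waasuvesoapriuzin].
/trujiitademoke/: /t/ is a stop between vowels /i/ and /a/, so it spirantizes to the fricative [s]. /d/ is a stop between vowels /a/ and /e/, so it spirantizes to the fricative [z]. /k/ is a stop between vowels /o/ and /e/, so it spirantizes to the fricative [x]. → [trujiisazemoxe].
/jiipupiodo/: /p/ is a stop between vowels /i/ and /u/, so it spirantizes to the fricative [f]. /p/ is a stop between vowels /u/ and /i/, so it spirantizes to the fricative [f]. /d/ is a stop between vowels /o/ and /o/, so it spirantizes to the fricative [z]. → [jiifufiozo].
/roufigusea/: the rule's environment is not met; surfaces unchanged as [roufigusea].

waasuvesoapriuzin, trujiisazemoxe, jiifufiozo, roufigusea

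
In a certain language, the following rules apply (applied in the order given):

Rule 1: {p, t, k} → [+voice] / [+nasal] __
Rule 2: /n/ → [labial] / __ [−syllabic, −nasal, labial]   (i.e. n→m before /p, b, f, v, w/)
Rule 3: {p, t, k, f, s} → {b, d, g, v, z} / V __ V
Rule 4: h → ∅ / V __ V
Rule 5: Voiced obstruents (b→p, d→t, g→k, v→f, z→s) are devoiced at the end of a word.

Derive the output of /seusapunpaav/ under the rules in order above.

Rule 1 (post-nasal voicing): /p/ is a voiceless stop immediately after the nasal /n/, so it voices to [b]. /seusapunpaav/ → seusapunbaav.
Rule 2 (nasal place assimilation): /n/ precedes the labial consonant /b/, so it assimilates in place to [m]. /seusapunbaav/ → seusapumbaav.
Rule 3 (intervocalic voicing): /s/ is a voiceless obstruent between vowels /u/ and /a/, so it voices to [z]. /p/ is a voiceless obstruent between vowels /a/ and /u/, so it voices to [b]. /seusapumbaav/ → seuzabumbaav.
Rule 4 (intervocalic h-deletion): no segment meets the environment; /seuzabumbaav/ is unchanged.
Rule 5 (final devoicing): /v/ is a voiced obstruent in word-final position, so it devoices to [f]. /seuzabumbaav/ → seuzabumbaaf.

seuzabumbaaf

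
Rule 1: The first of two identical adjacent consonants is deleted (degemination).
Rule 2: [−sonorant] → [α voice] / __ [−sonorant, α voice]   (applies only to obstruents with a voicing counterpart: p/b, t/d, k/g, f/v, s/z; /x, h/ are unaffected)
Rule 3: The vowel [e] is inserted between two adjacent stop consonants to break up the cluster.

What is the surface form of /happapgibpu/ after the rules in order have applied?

Rule 1 (degemination): /pp/ is a geminate; the first /p/ deletes. /happapgibpu/ → hapapgibpu.
Rule 2 (regressive voicing assimilation): /p/ precedes the voiced obstruent /g/, so it voices to [b] by assimilation. /b/ precedes the voiceless obstruent /p/, so it devoices to [p] by assimilation. /hapapgibpu/ → hapabgippu.
Rule 3 (stop-cluster e-epenthesis): /b/ and /g/ form a stop–stop cluster, so [e] is inserted between them. /p/ and /p/ form a stop–stop cluster, so [e] is inserted between them. /hapabgippu/ → hapabegipepu.

hapabegipepu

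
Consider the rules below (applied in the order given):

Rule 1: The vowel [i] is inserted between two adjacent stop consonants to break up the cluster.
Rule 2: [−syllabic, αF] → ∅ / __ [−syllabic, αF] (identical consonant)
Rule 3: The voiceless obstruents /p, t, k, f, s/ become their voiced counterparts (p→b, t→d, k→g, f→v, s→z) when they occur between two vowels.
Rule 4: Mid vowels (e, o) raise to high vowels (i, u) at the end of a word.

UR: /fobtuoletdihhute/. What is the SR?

Rule 1 (stop-cluster i-epenthesis): /b/ and /t/ form a stop–stop cluster, so [i] is inserted between them. /t/ and /d/ form a stop–stop cluster, so [i] is inserted between them. /fobtuoletdihhute/ → fobituoletidihhute.
Rule 2 (degemination): /hh/ is a geminate; the first /h/ deletes. /fobituoletidihhute/ → fobituoletidihute.
Rule 3 (intervocalic voicing): /t/ is a voiceless obstruent between vowels /i/ and /u/, so it voices to [d]. /t/ is a voiceless obstruent between vowels /e/ and /i/, so it voices to [d]. /t/ is a voiceless obstruent between vowels /u/ and /e/, so it voices to [d]. /fobituoletidihute/ → fobiduoledidihude.
Rule 4 (final vowel raising): /e/ is a mid vowel in word-final position, so it raises to [i]. /fobiduoledidihude/ → fobiduoledidihudi.

fobiduoledidihudi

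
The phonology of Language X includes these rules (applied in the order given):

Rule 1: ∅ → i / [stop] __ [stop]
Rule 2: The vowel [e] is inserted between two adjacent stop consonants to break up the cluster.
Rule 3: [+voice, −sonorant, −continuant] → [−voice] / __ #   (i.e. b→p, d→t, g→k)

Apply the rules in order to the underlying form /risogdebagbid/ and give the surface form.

risogidebagibit

Rule 1 (stop-cluster i-epenthesis): /g/ and /d/ form a stop–stop cluster, so [i] is inserted between them. /g/ and /b/ form a stop–stop cluster, so [i] is inserted between them. /risogdebagbid/ → risogidebagibid.
Rule 2 (stop-cluster e-epenthesis): no segment meets the environment; /risogidebagibid/ is unchanged.
Rule 3 (final devoicing): /d/ is a voiced stop in word-final position, so it devoices to [t]. /risogidebagibid/ → risogidebagibit.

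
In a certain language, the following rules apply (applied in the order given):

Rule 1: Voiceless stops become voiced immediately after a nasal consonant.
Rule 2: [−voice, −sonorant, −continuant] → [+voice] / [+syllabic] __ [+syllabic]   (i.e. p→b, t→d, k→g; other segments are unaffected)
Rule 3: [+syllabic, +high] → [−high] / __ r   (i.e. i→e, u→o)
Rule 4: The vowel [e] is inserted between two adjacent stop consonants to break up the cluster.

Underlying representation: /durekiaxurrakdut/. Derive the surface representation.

doregiaxorrakedut

Rule 1 (post-nasal voicing): no segment meets the environment; /durekiaxurrakdut/ is unchanged.
Rule 2 (intervocalic voicing): /k/ is a voiceless stop between vowels /e/ and /i/, so it voices to [g]. /durekiaxurrakdut/ → duregiaxurrakdut.
Rule 3 (pre-rhotic lowering): /u/ is a high vowel immediately before /r/, so it lowers to [o]. /u/ is a high vowel immediately before /r/, so it lowers to [o]. /duregiaxurrakdut/ → doregiaxorrakdut.
Rule 4 (stop-cluster e-epenthesis): /k/ and /d/ form a stop–stop cluster, so [e] is inserted between them. /doregiaxorrakdut/ → doregiaxorrakedut.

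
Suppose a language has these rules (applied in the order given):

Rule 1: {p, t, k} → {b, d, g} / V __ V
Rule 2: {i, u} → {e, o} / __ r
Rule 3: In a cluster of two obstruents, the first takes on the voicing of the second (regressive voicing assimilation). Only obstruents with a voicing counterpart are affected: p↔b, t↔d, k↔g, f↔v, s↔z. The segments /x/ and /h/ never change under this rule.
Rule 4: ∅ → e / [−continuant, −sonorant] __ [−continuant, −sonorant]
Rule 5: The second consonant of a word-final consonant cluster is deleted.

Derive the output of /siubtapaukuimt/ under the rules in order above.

Rule 1 (intervocalic voicing): /p/ is a voiceless stop between vowels /a/ and /a/, so it voices to [b]. /k/ is a voiceless stop between vowels /u/ and /u/, so it voices to [g]. /siubtapaukuimt/ → siubtabauguimt.
Rule 2 (pre-rhotic lowering): no segment meets the environment; /siubtabauguimt/ is unchanged.
Rule 3 (regressive voicing assimilation): /b/ precedes the voiceless obstruent /t/, so it devoices to [p] by assimilation. /siubtabauguimt/ → siuptabauguimt.
Rule 4 (stop-cluster e-epenthesis): /p/ and /t/ form a stop–stop cluster, so [e] is inserted between them. /siuptabauguimt/ → siupetabauguimt.
Rule 5 (final cluster simplification): /t/ is the second consonant of a word-final cluster /mt/, so it deletes. /siupetabauguimt/ → siupetabauguim.

siupetabauguim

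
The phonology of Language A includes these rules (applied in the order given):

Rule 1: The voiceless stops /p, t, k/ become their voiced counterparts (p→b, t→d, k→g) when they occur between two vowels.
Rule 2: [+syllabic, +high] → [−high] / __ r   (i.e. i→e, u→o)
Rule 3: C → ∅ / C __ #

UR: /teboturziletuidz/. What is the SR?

Rule 1 (intervocalic voicing): /t/ is a voiceless stop between vowels /o/ and /u/, so it voices to [d]. /t/ is a voiceless stop between vowels /e/ and /u/, so it voices to [d]. /teboturziletuidz/ → tebodurzileduidz.
Rule 2 (pre-rhotic lowering): /u/ is a high vowel immediately before /r/, so it lowers to [o]. /tebodurzileduidz/ → tebodorzileduidz.
Rule 3 (final cluster simplification): /z/ is the second consonant of a word-final cluster /dz/, so it deletes. /tebodorzileduidz/ → tebodorzileduid.

tebodorzileduid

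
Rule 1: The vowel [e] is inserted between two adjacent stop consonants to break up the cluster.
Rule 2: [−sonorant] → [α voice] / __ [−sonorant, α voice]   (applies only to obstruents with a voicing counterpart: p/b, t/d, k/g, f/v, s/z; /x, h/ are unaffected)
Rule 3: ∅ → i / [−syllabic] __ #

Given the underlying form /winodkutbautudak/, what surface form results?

winodekutebautudaki

Rule 1 (stop-cluster e-epenthesis): /d/ and /k/ form a stop–stop cluster, so [e] is inserted between them. /t/ and /b/ form a stop–stop cluster, so [e] is inserted between them. /winodkutbautudak/ → winodekutebautudak.
Rule 2 (regressive voicing assimilation): no segment meets the environment; /winodekutebautudak/ is unchanged.
Rule 3 (final i-epenthesis): the form ends in the consonant /k/, so [i] is inserted word-finally. /winodekutebautudak/ → winodekutebautudaki.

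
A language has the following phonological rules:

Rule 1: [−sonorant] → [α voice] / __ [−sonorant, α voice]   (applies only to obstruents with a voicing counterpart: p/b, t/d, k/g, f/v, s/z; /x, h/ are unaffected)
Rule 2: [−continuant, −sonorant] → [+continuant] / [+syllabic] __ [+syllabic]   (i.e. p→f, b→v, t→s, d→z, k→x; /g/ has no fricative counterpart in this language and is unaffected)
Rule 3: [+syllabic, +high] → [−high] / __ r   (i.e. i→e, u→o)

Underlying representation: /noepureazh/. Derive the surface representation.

noeforeash

Rule 1 (regressive voicing assimilation): /z/ precedes the voiceless obstruent /h/, so it devoices to [s] by assimilation. /noepureazh/ → noepureash.
Rule 2 (intervocalic spirantization): /p/ is a stop between vowels /e/ and /u/, so it spirantizes to the fricative [f]. /noepureash/ → noefureash.
Rule 3 (pre-rhotic lowering): /u/ is a high vowel immediately before /r/, so it lowers to [o]. /noefureash/ → noeforeash.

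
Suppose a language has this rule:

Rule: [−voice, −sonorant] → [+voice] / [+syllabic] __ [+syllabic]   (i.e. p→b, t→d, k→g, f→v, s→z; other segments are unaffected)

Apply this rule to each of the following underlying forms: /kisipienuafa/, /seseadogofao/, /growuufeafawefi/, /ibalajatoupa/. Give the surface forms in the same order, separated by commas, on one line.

kizibienuava, sezeadogovao, growuuveavawevi, ibalajadouba

/kisipienuafa/: /s/ is a voiceless obstruent between vowels /i/ and /i/, so it voices to [z]. /p/ is a voiceless obstruent between vowels /i/ and /i/, so it voices to [b]. /f/ is a voiceless obstruent between vowels /a/ and /a/, so it voices to [v]. → [kizibienuava].
/seseadogofao/: /s/ is a voiceless obstruent between vowels /e/ and /e/, so it voices to [z]. /f/ is a voiceless obstruent between vowels /o/ and /a/, so it voices to [v]. → [sezeadogovao].
/growuufeafawefi/: /f/ is a voiceless obstruent between vowels /u/ and /e/, so it voices to [v]. /f/ is a voiceless obstruent between vowels /a/ and /a/, so it voices to [v]. /f/ is a voiceless obstruent between vowels /e/ and /i/, so it voices to [v]. → [growuuveavawevi].
/ibalajatoupa/: /t/ is a voiceless obstruent between vowels /a/ and /o/, so it voices to [d]. /p/ is a voiceless obstruent between vowels /u/ and /a/, so it voices to [b]. → [ibalajadouba].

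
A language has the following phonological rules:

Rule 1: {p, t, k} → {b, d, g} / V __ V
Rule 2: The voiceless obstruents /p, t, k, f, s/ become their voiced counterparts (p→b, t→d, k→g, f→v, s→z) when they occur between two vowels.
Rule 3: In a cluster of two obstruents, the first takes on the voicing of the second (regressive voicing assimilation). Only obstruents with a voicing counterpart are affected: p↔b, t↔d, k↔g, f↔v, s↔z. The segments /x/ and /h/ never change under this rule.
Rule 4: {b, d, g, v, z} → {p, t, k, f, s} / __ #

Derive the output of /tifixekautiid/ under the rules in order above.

tivixegaudiit

Rule 1 (intervocalic voicing): /k/ is a voiceless stop between vowels /e/ and /a/, so it voices to [g]. /t/ is a voiceless stop between vowels /u/ and /i/, so it voices to [d]. /tifixekautiid/ → tifixegaudiid.
Rule 2 (intervocalic voicing): /f/ is a voiceless obstruent between vowels /i/ and /i/, so it voices to [v]. /tifixegaudiid/ → tivixegaudiid.
Rule 3 (regressive voicing assimilation): no segment meets the environment; /tivixegaudiid/ is unchanged.
Rule 4 (final devoicing): /d/ is a voiced obstruent in word-final position, so it devoices to [t]. /tivixegaudiid/ → tivixegaudiit.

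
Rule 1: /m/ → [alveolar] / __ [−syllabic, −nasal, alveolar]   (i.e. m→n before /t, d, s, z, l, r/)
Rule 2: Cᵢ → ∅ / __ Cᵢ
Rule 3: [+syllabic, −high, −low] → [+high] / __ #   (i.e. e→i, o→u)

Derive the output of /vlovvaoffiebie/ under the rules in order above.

vlovaofiebii

Rule 1 (nasal place assimilation): no segment meets the environment; /vlovvaoffiebie/ is unchanged.
Rule 2 (degemination): /vv/ is a geminate; the first /v/ deletes. /ff/ is a geminate; the first /f/ deletes. /vlovvaoffiebie/ → vlovaofiebie.
Rule 3 (final vowel raising): /e/ is a mid vowel in word-final position, so it raises to [i]. /vlovaofiebie/ → vlovaofiebii.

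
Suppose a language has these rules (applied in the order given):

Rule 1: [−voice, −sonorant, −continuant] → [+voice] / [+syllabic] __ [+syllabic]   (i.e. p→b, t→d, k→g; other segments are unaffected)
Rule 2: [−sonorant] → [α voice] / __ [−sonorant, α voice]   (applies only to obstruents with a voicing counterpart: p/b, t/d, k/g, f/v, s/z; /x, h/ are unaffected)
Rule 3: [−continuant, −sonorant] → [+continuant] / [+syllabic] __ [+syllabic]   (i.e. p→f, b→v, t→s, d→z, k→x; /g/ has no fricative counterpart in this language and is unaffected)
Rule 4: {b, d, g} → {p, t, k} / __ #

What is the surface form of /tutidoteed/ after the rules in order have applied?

tuzizozeet

Rule 1 (intervocalic voicing): /t/ is a voiceless stop between vowels /u/ and /i/, so it voices to [d]. /t/ is a voiceless stop between vowels /o/ and /e/, so it voices to [d]. /tutidoteed/ → tudidodeed.
Rule 2 (regressive voicing assimilation): no segment meets the environment; /tudidodeed/ is unchanged.
Rule 3 (intervocalic spirantization): /d/ is a stop between vowels /u/ and /i/, so it spirantizes to the fricative [z]. /d/ is a stop between vowels /i/ and /o/, so it spirantizes to the fricative [z]. /d/ is a stop between vowels /o/ and /e/, so it spirantizes to the fricative [z]. /tudidodeed/ → tuzizozeed.
Rule 4 (final devoicing): /d/ is a voiced stop in word-final position, so it devoices to [t]. /tuzizozeed/ → tuzizozeet.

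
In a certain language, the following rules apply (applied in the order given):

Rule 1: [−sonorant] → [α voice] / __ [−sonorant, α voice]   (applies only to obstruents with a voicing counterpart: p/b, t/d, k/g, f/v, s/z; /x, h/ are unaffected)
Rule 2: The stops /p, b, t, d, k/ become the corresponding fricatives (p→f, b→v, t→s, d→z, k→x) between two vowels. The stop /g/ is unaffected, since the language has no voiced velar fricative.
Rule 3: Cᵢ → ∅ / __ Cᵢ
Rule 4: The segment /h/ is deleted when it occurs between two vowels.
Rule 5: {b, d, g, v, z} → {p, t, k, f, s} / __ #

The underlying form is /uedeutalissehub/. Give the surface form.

Rule 1 (regressive voicing assimilation): no segment meets the environment; /uedeutalissehub/ is unchanged.
Rule 2 (intervocalic spirantization): /d/ is a stop between vowels /e/ and /e/, so it spirantizes to the fricative [z]. /t/ is a stop between vowels /u/ and /a/, so it spirantizes to the fricative [s]. /uedeutalissehub/ → uezeusalissehub.
Rule 3 (degemination): /ss/ is a geminate; the first /s/ deletes. /uezeusalissehub/ → uezeusalisehub.
Rule 4 (intervocalic h-deletion): /h/ occurs between vowels /e/ and /u/, so it deletes. /uezeusalisehub/ → uezeusaliseub.
Rule 5 (final devoicing): /b/ is a voiced obstruent in word-final position, so it devoices to [p]. /uezeusaliseub/ → uezeusaliseup.

uezeusaliseup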